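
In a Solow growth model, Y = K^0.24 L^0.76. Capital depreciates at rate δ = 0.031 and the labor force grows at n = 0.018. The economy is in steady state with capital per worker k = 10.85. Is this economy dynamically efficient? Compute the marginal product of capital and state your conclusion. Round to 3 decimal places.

dynamically inefficient; MPK ≈ 0.039

Break-even investment rate: n + δ = 0.018 + 0.031 = 0.049.
MPK = 0.24·k^(0.24−1) = 0.24·10.85^(-0.76) ≈ 0.0392.
MPK < 0.049, so the economy is dynamically inefficient (over-saving).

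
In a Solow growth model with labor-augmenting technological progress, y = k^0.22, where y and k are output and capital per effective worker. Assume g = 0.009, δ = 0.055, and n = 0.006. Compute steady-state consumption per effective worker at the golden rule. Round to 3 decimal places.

The effective depreciation rate is n + g + δ = 0.006 + 0.009 + 0.055 = 0.07.
Setting f'(k) = n+g+δ gives 0.22·k^(0.22−1) = 0.07, hence k_gold = (0.22/0.07)^(1/0.78) ≈ 4.3411.
y_gold = 4.3411^0.22 ≈ 1.3812.
c_gold = y_gold − (n+g+δ)·k_gold = 1.3812 − 0.07·4.3411 ≈ 1.0774.

c_gold ≈ 1.077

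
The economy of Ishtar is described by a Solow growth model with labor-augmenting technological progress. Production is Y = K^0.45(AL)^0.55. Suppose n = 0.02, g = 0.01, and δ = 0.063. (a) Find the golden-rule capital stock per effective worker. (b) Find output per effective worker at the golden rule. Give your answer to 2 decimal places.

(a) k_gold ≈ 17.58; (b) y_gold ≈ 3.63

The effective depreciation rate is n + g + δ = 0.02 + 0.01 + 0.063 = 0.093.
Maximizing c = f(k) − (n+g+δ)·k gives f'(k) = n+g+δ, i.e. 0.45·k^(0.45−1) = 0.093, so k_gold = (0.45/0.093)^(1/0.55) ≈ 17.5777.
y_gold = 17.5777^0.45 ≈ 3.6327.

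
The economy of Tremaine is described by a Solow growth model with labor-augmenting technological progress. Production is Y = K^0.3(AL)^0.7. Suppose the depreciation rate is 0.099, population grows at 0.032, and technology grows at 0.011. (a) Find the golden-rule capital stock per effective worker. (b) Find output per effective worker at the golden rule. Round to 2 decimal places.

(a) k_gold ≈ 2.91; (b) y_gold ≈ 1.38

Capital per effective worker breaks even when investment replaces (n + g + δ)·k; here n + g + δ = 0.142.
Maximizing c = f(k) − (n+g+δ)·k gives f'(k) = n+g+δ, i.e. 0.3·k^(0.3−1) = 0.142, so k_gold = (0.3/0.142)^(1/0.7) ≈ 2.9110.
y_gold = 2.9110^0.3 ≈ 1.3779.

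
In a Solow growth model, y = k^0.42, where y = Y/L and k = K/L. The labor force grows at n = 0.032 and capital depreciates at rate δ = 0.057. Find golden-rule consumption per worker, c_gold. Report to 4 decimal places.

Break-even investment rate: n + δ = 0.032 + 0.057 = 0.089.
Setting f'(k) = n+δ gives 0.42·k^(0.42−1) = 0.089, hence k_gold = (0.42/0.089)^(1/0.58) ≈ 14.5153.
y_gold = 14.5153^0.42 ≈ 3.0759.
c_gold = y_gold − (n+δ)·k_gold = 3.0759 − 0.089·14.5153 ≈ 1.7840.

c_gold ≈ 1.7840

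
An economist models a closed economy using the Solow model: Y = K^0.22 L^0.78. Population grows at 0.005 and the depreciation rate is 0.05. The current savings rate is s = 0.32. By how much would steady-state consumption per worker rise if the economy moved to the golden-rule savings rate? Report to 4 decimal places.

Break-even investment rate: n + δ = 0.005 + 0.05 = 0.055.
Current steady state (s = 0.32): k* = (0.32/0.055)^(1/0.78) ≈ 9.5609, y* = 9.5609^0.22 ≈ 1.6433, c* = (1−0.32)·1.6433 ≈ 1.1174.
At the golden rule the marginal product of capital equals n+δ: 0.22·k^(0.22−1) = 0.055. Solving, k_gold = (0.22/0.055)^(1/0.78) ≈ 5.9139.
y_gold = 5.9139^0.22 ≈ 1.4785, c_gold = y_gold − 0.055·k_gold ≈ 1.1532.
Gain: Δc = 1.1532 − 1.1174 ≈ 0.0358.

Δc ≈ 0.0358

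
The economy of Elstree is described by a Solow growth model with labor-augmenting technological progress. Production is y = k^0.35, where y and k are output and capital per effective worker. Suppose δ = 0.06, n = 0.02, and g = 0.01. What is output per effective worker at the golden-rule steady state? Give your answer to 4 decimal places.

n + g + δ = 0.02 + 0.01 + 0.06 = 0.09.
Setting f'(k) = n+g+δ gives 0.35·k^(0.35−1) = 0.09, hence k_gold = (0.35/0.09)^(1/0.65) ≈ 8.0802.
Output: y_gold = k_gold^0.35 = 8.0802^0.35 ≈ 2.0778.

y_gold ≈ 2.0778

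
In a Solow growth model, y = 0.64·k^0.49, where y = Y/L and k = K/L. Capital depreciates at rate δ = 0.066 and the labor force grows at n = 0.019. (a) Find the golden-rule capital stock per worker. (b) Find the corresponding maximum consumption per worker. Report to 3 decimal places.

Capital per worker breaks even when investment replaces (n + δ)·k; here n + δ = 0.085.
Maximizing c = f(k) − (n+δ)·k gives f'(k) = n+δ, i.e. 0.49·0.64·k^(0.49−1) = 0.085, so k_gold = (0.49·0.64/0.085)^(1/0.51) ≈ 12.9324.
y_gold = 0.64·12.9324^0.49 ≈ 2.2434; c_gold = y_gold − 0.085·k_gold ≈ 1.1441.

(a) k_gold ≈ 12.932; (b) c_gold ≈ 1.144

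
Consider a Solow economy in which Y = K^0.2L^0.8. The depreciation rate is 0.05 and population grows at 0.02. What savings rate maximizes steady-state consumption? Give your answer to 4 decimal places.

s_gold = 0.2000

n + δ = 0.02 + 0.05 = 0.07.
At the golden rule MPK = n+δ, and in any Cobb-Douglas steady state s = (n+δ)·k/y = MPK·k/y = capital's share 0.2.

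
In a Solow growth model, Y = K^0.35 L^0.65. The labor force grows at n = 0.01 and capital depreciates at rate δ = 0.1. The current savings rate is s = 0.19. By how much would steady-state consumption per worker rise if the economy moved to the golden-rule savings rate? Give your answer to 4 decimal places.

Capital per worker breaks even when investment replaces (n + δ)·k; here n + δ = 0.11.
Current steady state (s = 0.19): k* = (0.19/0.11)^(1/0.65) ≈ 2.3183, y* = 2.3183^0.35 ≈ 1.3422, c* = (1−0.19)·1.3422 ≈ 1.0872.
Setting f'(k) = n+δ gives 0.35·k^(0.35−1) = 0.11, hence k_gold = (0.35/0.11)^(1/0.65) ≈ 5.9340.
y_gold = 5.9340^0.35 ≈ 1.8650, c_gold = y_gold − 0.11·k_gold ≈ 1.2122.
Gain: Δc = 1.2122 − 1.0872 ≈ 0.1251.

Δc ≈ 0.1251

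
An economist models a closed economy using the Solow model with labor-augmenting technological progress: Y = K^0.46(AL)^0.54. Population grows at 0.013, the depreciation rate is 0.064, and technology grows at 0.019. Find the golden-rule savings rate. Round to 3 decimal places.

Capital per effective worker breaks even when investment replaces (n + g + δ)·k; here n + g + δ = 0.096.
At the golden rule MPK = n+g+δ, and in any Cobb-Douglas steady state s = (n+g+δ)·k/y = MPK·k/y = capital's share 0.46.

s_gold = 0.460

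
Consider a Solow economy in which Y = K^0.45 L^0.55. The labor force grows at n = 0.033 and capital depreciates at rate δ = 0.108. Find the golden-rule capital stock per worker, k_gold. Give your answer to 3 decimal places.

k_gold ≈ 8.248

Break-even investment rate: n + δ = 0.033 + 0.108 = 0.141.
Golden rule sets MPK = n+δ: 0.45·k^(0.45−1) = 0.141, so k_gold = (0.45/0.141)^(1/0.55) ≈ 8.2481.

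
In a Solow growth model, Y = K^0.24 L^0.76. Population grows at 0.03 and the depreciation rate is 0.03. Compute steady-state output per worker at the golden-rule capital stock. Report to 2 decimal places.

y_gold ≈ 1.55

n + δ = 0.03 + 0.03 = 0.06.
Maximizing c = f(k) − (n+δ)·k gives f'(k) = n+δ, i.e. 0.24·k^(0.24−1) = 0.06, so k_gold = (0.24/0.06)^(1/0.76) ≈ 6.1970.
Output: y_gold = k_gold^0.24 = 6.1970^0.24 ≈ 1.5493.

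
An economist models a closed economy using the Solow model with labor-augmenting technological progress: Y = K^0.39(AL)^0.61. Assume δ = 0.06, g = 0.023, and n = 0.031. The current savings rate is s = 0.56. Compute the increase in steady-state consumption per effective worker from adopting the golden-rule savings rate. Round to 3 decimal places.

Δc ≈ 0.122

n + g + δ = 0.031 + 0.023 + 0.06 = 0.114.
Current steady state (s = 0.56): k* = (0.56/0.114)^(1/0.61) ≈ 13.5910, y* = 13.5910^0.39 ≈ 2.7667, c* = (1−0.56)·2.7667 ≈ 1.2174.
Setting f'(k) = n+g+δ gives 0.39·k^(0.39−1) = 0.114, hence k_gold = (0.39/0.114)^(1/0.61) ≈ 7.5105.
y_gold = 7.5105^0.39 ≈ 2.1954, c_gold = y_gold − 0.114·k_gold ≈ 1.3392.
Gain: Δc = 1.3392 − 1.2174 ≈ 0.1218.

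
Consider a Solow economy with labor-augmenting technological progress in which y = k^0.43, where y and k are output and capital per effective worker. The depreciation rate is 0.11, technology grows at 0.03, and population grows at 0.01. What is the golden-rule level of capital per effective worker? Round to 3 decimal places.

k_gold ≈ 6.345

n + g + δ = 0.01 + 0.03 + 0.11 = 0.15.
Setting f'(k) = n+g+δ gives 0.43·k^(0.43−1) = 0.15, hence k_gold = (0.43/0.15)^(1/0.57) ≈ 6.3448.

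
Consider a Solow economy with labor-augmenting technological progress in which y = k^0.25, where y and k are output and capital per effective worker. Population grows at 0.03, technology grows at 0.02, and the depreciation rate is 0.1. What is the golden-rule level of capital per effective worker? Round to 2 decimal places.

Capital per effective worker breaks even when investment replaces (n + g + δ)·k; here n + g + δ = 0.15.
Setting f'(k) = n+g+δ gives 0.25·k^(0.25−1) = 0.15, hence k_gold = (0.25/0.15)^(1/0.75) ≈ 1.9761.

k_gold ≈ 1.98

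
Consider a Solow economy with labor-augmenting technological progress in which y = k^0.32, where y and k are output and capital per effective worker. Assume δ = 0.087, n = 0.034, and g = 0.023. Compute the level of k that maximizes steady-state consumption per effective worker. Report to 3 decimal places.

Capital per effective worker breaks even when investment replaces (n + g + δ)·k; here n + g + δ = 0.144.
At the golden rule the marginal product of capital equals n+g+δ: 0.32·k^(0.32−1) = 0.144. Solving, k_gold = (0.32/0.144)^(1/0.68) ≈ 3.2358.

k_gold ≈ 3.236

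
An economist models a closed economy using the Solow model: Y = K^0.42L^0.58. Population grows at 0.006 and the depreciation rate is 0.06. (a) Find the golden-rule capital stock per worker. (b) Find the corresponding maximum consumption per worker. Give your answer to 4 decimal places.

(a) k_gold ≈ 24.3052; (b) c_gold ≈ 2.2152

The effective depreciation rate is n + δ = 0.006 + 0.06 = 0.066.
Setting f'(k) = n+δ gives 0.42·k^(0.42−1) = 0.066, hence k_gold = (0.42/0.066)^(1/0.58) ≈ 24.3052.
y_gold = 24.3052^0.42 ≈ 3.8194; c_gold = y_gold − 0.066·k_gold ≈ 2.2152.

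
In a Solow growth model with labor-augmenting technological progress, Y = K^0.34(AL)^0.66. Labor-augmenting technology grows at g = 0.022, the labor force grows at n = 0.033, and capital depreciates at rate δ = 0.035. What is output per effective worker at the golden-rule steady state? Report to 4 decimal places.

y_gold ≈ 1.9832

Break-even investment rate: n + g + δ = 0.033 + 0.022 + 0.035 = 0.09.
Setting f'(k) = n+g+δ gives 0.34·k^(0.34−1) = 0.09, hence k_gold = (0.34/0.09)^(1/0.66) ≈ 7.4920.
Output: y_gold = k_gold^0.34 = 7.4920^0.34 ≈ 1.9832.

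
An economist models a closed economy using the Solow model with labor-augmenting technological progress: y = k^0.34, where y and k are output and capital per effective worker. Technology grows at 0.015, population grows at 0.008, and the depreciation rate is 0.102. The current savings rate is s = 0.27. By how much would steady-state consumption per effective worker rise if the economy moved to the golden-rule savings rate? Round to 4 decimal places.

Δc ≈ 0.0197

n + g + δ = 0.008 + 0.015 + 0.102 = 0.125.
Current steady state (s = 0.27): k* = (0.27/0.125)^(1/0.66) ≈ 3.2118, y* = 3.2118^0.34 ≈ 1.4869, c* = (1−0.27)·1.4869 ≈ 1.0855.
Maximizing c = f(k) − (n+g+δ)·k gives f'(k) = n+g+δ, i.e. 0.34·k^(0.34−1) = 0.125, so k_gold = (0.34/0.125)^(1/0.66) ≈ 4.5545.
y_gold = 4.5545^0.34 ≈ 1.6744, c_gold = y_gold − 0.125·k_gold ≈ 1.1051.
Gain: Δc = 1.1051 − 1.0855 ≈ 0.0197.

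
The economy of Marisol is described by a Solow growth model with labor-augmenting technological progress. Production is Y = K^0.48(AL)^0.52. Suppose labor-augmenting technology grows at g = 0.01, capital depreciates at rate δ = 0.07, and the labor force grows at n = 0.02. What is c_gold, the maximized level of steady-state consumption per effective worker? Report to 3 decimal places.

c_gold ≈ 2.212

n + g + δ = 0.02 + 0.01 + 0.07 = 0.1.
Maximizing c = f(k) − (n+g+δ)·k gives f'(k) = n+g+δ, i.e. 0.48·k^(0.48−1) = 0.1, so k_gold = (0.48/0.1)^(1/0.52) ≈ 20.4211.
y_gold = 20.4211^0.48 ≈ 4.2544.
c_gold = y_gold − (n+g+δ)·k_gold = 4.2544 − 0.1·20.4211 ≈ 2.2123.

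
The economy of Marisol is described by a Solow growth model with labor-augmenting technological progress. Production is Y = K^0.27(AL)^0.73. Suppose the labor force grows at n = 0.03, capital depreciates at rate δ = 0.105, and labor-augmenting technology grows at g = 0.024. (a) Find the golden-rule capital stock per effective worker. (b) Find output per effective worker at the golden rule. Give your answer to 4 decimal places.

(a) k_gold ≈ 2.0655; (b) y_gold ≈ 1.2163

The effective depreciation rate is n + g + δ = 0.03 + 0.024 + 0.105 = 0.159.
At the golden rule the marginal product of capital equals n+g+δ: 0.27·k^(0.27−1) = 0.159. Solving, k_gold = (0.27/0.159)^(1/0.73) ≈ 2.0655.
y_gold = 2.0655^0.27 ≈ 1.2163.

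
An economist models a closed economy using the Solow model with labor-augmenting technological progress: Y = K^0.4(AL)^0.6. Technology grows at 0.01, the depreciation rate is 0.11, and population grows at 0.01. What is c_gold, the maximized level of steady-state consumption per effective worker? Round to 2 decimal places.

The effective depreciation rate is n + g + δ = 0.01 + 0.01 + 0.11 = 0.13.
Setting f'(k) = n+g+δ gives 0.4·k^(0.4−1) = 0.13, hence k_gold = (0.4/0.13)^(1/0.6) ≈ 6.5092.
y_gold = 6.5092^0.4 ≈ 2.1155.
c_gold = y_gold − (n+g+δ)·k_gold = 2.1155 − 0.13·6.5092 ≈ 1.2693.

c_gold ≈ 1.27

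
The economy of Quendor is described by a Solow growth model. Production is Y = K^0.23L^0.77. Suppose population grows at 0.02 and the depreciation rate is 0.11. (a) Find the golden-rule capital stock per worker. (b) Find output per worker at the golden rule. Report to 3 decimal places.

(a) k_gold ≈ 2.098; (b) y_gold ≈ 1.186

The effective depreciation rate is n + δ = 0.02 + 0.11 = 0.13.
Setting f'(k) = n+δ gives 0.23·k^(0.23−1) = 0.13, hence k_gold = (0.23/0.13)^(1/0.77) ≈ 2.0980.
y_gold = 2.0980^0.23 ≈ 1.1858.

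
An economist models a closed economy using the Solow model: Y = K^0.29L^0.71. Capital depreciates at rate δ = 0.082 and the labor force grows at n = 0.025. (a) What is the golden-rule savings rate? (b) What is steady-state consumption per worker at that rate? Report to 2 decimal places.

(a) s_gold = 0.29; (b) c_gold ≈ 1.07

n + δ = 0.025 + 0.082 = 0.107.
For Cobb-Douglas, s_gold equals capital's share: s_gold = 0.29.
At the golden rule the marginal product of capital equals n+δ: 0.29·k^(0.29−1) = 0.107. Solving, k_gold = (0.29/0.107)^(1/0.71) ≈ 4.0727.
y_gold = 4.0727^0.29 ≈ 1.5027; c_gold = (1−0.29)·y_gold ≈ 1.0669.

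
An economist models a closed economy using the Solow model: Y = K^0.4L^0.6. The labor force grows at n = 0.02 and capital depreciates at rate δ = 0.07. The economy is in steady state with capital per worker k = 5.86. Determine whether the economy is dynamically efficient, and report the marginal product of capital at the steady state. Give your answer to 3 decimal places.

Break-even investment rate: n + δ = 0.02 + 0.07 = 0.09.
MPK = 0.4·k^(0.4−1) = 0.4·5.86^(-0.6) ≈ 0.1385.
MPK > 0.09, so the economy is dynamically efficient (under-saving).

dynamically efficient; MPK ≈ 0.138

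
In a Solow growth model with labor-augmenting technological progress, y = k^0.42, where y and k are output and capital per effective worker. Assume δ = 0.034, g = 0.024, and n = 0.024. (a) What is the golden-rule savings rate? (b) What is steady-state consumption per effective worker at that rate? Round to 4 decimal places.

n + g + δ = 0.024 + 0.024 + 0.034 = 0.082.
For Cobb-Douglas, s_gold equals capital's share: s_gold = 0.42.
Setting f'(k) = n+g+δ gives 0.42·k^(0.42−1) = 0.082, hence k_gold = (0.42/0.082)^(1/0.58) ≈ 16.7172.
y_gold = 16.7172^0.42 ≈ 3.2638; c_gold = (1−0.42)·y_gold ≈ 1.8930.

(a) s_gold = 0.4200; (b) c_gold ≈ 1.8930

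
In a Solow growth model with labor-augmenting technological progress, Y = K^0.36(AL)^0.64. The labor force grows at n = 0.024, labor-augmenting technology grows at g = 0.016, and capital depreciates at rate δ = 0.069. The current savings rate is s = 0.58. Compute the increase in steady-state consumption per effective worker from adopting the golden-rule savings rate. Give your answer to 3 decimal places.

n + g + δ = 0.024 + 0.016 + 0.069 = 0.109.
Current steady state (s = 0.58): k* = (0.58/0.109)^(1/0.64) ≈ 13.6263, y* = 13.6263^0.36 ≈ 2.5608, c* = (1−0.58)·2.5608 ≈ 1.0755.
Golden rule sets MPK = n+g+δ: 0.36·k^(0.36−1) = 0.109, so k_gold = (0.36/0.109)^(1/0.64) ≈ 6.4676.
y_gold = 6.4676^0.36 ≈ 1.9582, c_gold = y_gold − 0.109·k_gold ≈ 1.2533.
Gain: Δc = 1.2533 − 1.0755 ≈ 0.1777.

Δc ≈ 0.178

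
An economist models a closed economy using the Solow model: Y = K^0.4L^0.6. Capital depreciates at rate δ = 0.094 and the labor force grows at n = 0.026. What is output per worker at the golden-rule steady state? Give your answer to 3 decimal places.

n + δ = 0.026 + 0.094 = 0.12.
Maximizing c = f(k) − (n+δ)·k gives f'(k) = n+δ, i.e. 0.4·k^(0.4−1) = 0.12, so k_gold = (0.4/0.12)^(1/0.6) ≈ 7.4381.
Output: y_gold = k_gold^0.4 = 7.4381^0.4 ≈ 2.2314.

y_gold ≈ 2.231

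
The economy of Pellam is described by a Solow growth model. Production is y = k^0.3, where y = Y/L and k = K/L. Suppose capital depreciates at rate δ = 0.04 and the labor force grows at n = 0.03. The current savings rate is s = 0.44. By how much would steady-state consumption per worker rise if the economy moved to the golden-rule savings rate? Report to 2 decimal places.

Δc ≈ 0.07

The effective depreciation rate is n + δ = 0.03 + 0.04 = 0.07.
Current steady state (s = 0.44): k* = (0.44/0.07)^(1/0.7) ≈ 13.8200, y* = 13.8200^0.3 ≈ 2.1986, c* = (1−0.44)·2.1986 ≈ 1.2312.
Setting f'(k) = n+δ gives 0.3·k^(0.3−1) = 0.07, hence k_gold = (0.3/0.07)^(1/0.7) ≈ 7.9963.
y_gold = 7.9963^0.3 ≈ 1.8658, c_gold = y_gold − 0.07·k_gold ≈ 1.3061.
Gain: Δc = 1.3061 − 1.2312 ≈ 0.0748.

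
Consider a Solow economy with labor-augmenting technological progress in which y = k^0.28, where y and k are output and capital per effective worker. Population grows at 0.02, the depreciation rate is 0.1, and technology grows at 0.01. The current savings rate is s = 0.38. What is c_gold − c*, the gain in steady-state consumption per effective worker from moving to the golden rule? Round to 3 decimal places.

Δc ≈ 0.029

Capital per effective worker breaks even when investment replaces (n + g + δ)·k; here n + g + δ = 0.13.
Current steady state (s = 0.38): k* = (0.38/0.13)^(1/0.72) ≈ 4.4361, y* = 4.4361^0.28 ≈ 1.5176, c* = (1−0.38)·1.5176 ≈ 0.9409.
At the golden rule the marginal product of capital equals n+g+δ: 0.28·k^(0.28−1) = 0.13. Solving, k_gold = (0.28/0.13)^(1/0.72) ≈ 2.9027.
y_gold = 2.9027^0.28 ≈ 1.3477, c_gold = y_gold − 0.13·k_gold ≈ 0.9703.
Gain: Δc = 0.9703 − 0.9409 ≈ 0.0294.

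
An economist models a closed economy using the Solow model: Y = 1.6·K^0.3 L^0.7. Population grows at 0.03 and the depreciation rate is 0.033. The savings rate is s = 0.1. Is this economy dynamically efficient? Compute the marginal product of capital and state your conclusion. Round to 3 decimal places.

n + δ = 0.03 + 0.033 = 0.063.
Steady-state k*: s·A·k^0.3 = 0.063·k gives k* = (0.1·1.6/0.063)^(1/0.7) ≈ 3.7867.
MPK = 0.3·1.6·3.7867^(-0.7) ≈ 0.1890.
MPK > n+δ = 0.063, so the economy is dynamically efficient (under-saving).

dynamically efficient; MPK ≈ 0.189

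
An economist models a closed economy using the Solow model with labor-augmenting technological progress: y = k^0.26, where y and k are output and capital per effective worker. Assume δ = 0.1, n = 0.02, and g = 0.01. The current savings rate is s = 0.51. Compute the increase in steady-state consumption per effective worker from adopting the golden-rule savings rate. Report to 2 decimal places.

The effective depreciation rate is n + g + δ = 0.02 + 0.01 + 0.1 = 0.13.
Current steady state (s = 0.51): k* = (0.51/0.13)^(1/0.74) ≈ 6.3416, y* = 6.3416^0.26 ≈ 1.6165, c* = (1−0.51)·1.6165 ≈ 0.7921.
At the golden rule the marginal product of capital equals n+g+δ: 0.26·k^(0.26−1) = 0.13. Solving, k_gold = (0.26/0.13)^(1/0.74) ≈ 2.5515.
y_gold = 2.5515^0.26 ≈ 1.2758, c_gold = y_gold − 0.13·k_gold ≈ 0.9441.
Gain: Δc = 0.9441 − 0.7921 ≈ 0.1520.

Δc ≈ 0.15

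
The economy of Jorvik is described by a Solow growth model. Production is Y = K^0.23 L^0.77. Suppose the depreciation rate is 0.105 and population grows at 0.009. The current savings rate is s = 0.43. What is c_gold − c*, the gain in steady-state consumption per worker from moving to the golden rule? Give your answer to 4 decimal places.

Δc ≈ 0.1022

The effective depreciation rate is n + δ = 0.009 + 0.105 = 0.114.
Current steady state (s = 0.43): k* = (0.43/0.114)^(1/0.77) ≈ 5.6077, y* = 5.6077^0.23 ≈ 1.4867, c* = (1−0.43)·1.4867 ≈ 0.8474.
Setting f'(k) = n+δ gives 0.23·k^(0.23−1) = 0.114, hence k_gold = (0.23/0.114)^(1/0.77) ≈ 2.4881.
y_gold = 2.4881^0.23 ≈ 1.2332, c_gold = y_gold − 0.114·k_gold ≈ 0.9496.
Gain: Δc = 0.9496 − 0.8474 ≈ 0.1022.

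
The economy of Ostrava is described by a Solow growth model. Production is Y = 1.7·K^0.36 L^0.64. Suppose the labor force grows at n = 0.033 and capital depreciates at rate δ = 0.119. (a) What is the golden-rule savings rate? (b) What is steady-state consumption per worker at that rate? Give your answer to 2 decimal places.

(a) s_gold = 0.36; (b) c_gold ≈ 2.38

The effective depreciation rate is n + δ = 0.033 + 0.119 = 0.152.
For Cobb-Douglas, s_gold equals capital's share: s_gold = 0.36.
Maximizing c = f(k) − (n+δ)·k gives f'(k) = n+δ, i.e. 0.36·1.7·k^(0.36−1) = 0.152, so k_gold = (0.36·1.7/0.152)^(1/0.64) ≈ 8.8139.
y_gold = 1.7·8.8139^0.36 ≈ 3.7214; c_gold = (1−0.36)·y_gold ≈ 2.3817.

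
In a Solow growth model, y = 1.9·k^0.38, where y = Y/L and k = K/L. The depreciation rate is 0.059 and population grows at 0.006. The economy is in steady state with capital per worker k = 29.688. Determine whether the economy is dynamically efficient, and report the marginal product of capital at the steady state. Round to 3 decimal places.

Capital per worker breaks even when investment replaces (n + δ)·k; here n + δ = 0.065.
MPK = 0.38·1.9·k^(0.38−1) = 0.38·1.9·29.688^(-0.62) ≈ 0.0882.
MPK > 0.065, so the economy is dynamically efficient (under-saving).

dynamically efficient; MPK ≈ 0.088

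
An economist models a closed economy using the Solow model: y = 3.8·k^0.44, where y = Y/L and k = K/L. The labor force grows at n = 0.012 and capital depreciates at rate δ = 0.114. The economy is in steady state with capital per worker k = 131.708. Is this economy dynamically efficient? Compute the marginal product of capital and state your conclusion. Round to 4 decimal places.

dynamically inefficient; MPK ≈ 0.1087

The effective depreciation rate is n + δ = 0.012 + 0.114 = 0.126.
MPK = 0.44·3.8·k^(0.44−1) = 0.44·3.8·131.708^(-0.56) ≈ 0.1087.
MPK < 0.126, so the economy is dynamically inefficient (over-saving).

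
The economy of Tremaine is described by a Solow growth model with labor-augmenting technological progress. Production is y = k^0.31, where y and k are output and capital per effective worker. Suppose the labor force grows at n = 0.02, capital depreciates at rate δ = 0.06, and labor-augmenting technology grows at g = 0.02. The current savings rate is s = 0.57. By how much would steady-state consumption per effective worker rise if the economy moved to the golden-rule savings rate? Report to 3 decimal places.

Δc ≈ 0.207

n + g + δ = 0.02 + 0.02 + 0.06 = 0.1.
Current steady state (s = 0.57): k* = (0.57/0.1)^(1/0.69) ≈ 12.4586, y* = 12.4586^0.31 ≈ 2.1857, c* = (1−0.57)·2.1857 ≈ 0.9399.
At the golden rule the marginal product of capital equals n+g+δ: 0.31·k^(0.31−1) = 0.1. Solving, k_gold = (0.31/0.1)^(1/0.69) ≈ 5.1537.
y_gold = 5.1537^0.31 ≈ 1.6625, c_gold = y_gold − 0.1·k_gold ≈ 1.1471.
Gain: Δc = 1.1471 − 0.9399 ≈ 0.2072.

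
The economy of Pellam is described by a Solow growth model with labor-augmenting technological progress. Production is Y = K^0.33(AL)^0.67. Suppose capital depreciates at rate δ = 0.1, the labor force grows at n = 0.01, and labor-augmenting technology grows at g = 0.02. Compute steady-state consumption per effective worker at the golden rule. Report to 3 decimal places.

Capital per effective worker breaks even when investment replaces (n + g + δ)·k; here n + g + δ = 0.13.
Golden rule sets MPK = n+g+δ: 0.33·k^(0.33−1) = 0.13, so k_gold = (0.33/0.13)^(1/0.67) ≈ 4.0164.
y_gold = 4.0164^0.33 ≈ 1.5822.
c_gold = y_gold − (n+g+δ)·k_gold = 1.5822 − 0.13·4.0164 ≈ 1.0601.

c_gold ≈ 1.060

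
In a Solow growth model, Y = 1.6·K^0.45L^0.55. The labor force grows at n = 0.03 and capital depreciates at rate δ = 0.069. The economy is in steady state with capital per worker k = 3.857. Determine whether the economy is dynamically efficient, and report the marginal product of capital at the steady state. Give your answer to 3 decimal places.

Break-even investment rate: n + δ = 0.03 + 0.069 = 0.099.
MPK = 0.45·1.6·k^(0.45−1) = 0.45·1.6·3.857^(-0.55) ≈ 0.3427.
MPK > 0.099, so the economy is dynamically efficient (under-saving).

dynamically efficient; MPK ≈ 0.343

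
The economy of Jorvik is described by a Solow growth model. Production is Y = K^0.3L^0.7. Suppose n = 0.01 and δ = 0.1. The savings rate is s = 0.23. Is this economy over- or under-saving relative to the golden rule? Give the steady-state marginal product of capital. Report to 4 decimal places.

under-saving; MPK ≈ 0.1435

Break-even investment rate: n + δ = 0.01 + 0.1 = 0.11.
Steady-state k*: s·k^0.3 = 0.11·k gives k* = (0.23/0.11)^(1/0.7) ≈ 2.8683.
MPK = 0.3·2.8683^(-0.7) ≈ 0.1435.
MPK > n+δ = 0.11, so the economy is dynamically efficient (under-saving).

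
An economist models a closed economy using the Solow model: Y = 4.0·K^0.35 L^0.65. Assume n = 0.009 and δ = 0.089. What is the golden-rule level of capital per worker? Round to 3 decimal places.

k_gold ≈ 59.810

The effective depreciation rate is n + δ = 0.009 + 0.089 = 0.098.
At the golden rule the marginal product of capital equals n+δ: 0.35·4.0·k^(0.35−1) = 0.098. Solving, k_gold = (0.35·4.0/0.098)^(1/0.65) ≈ 59.8098.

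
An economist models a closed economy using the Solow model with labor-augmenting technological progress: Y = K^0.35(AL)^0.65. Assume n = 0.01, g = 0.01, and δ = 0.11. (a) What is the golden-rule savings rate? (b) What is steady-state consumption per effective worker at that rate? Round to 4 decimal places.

(a) s_gold = 0.3500; (b) c_gold ≈ 1.1079

Capital per effective worker breaks even when investment replaces (n + g + δ)·k; here n + g + δ = 0.13.
For Cobb-Douglas, s_gold equals capital's share: s_gold = 0.35.
Maximizing c = f(k) − (n+g+δ)·k gives f'(k) = n+g+δ, i.e. 0.35·k^(0.35−1) = 0.13, so k_gold = (0.35/0.13)^(1/0.65) ≈ 4.5891.
y_gold = 4.5891^0.35 ≈ 1.7045; c_gold = (1−0.35)·y_gold ≈ 1.1079.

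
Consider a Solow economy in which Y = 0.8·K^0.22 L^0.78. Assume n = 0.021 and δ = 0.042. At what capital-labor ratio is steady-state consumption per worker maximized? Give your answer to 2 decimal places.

n + δ = 0.021 + 0.042 = 0.063.
Golden rule sets MPK = n+δ: 0.22·0.8·k^(0.22−1) = 0.063, so k_gold = (0.22·0.8/0.063)^(1/0.78) ≈ 3.7326.

k_gold ≈ 3.73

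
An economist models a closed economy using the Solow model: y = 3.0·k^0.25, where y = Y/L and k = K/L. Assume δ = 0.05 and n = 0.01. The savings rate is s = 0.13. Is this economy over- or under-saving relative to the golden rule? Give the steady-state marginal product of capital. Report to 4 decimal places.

under-saving; MPK ≈ 0.1154

n + δ = 0.01 + 0.05 = 0.06.
Steady-state k*: s·A·k^0.25 = 0.06·k gives k* = (0.13·3.0/0.06)^(1/0.75) ≈ 12.1307.
MPK = 0.25·3.0·12.1307^(-0.75) ≈ 0.1154.
MPK > n+δ = 0.06, so the economy is dynamically efficient (under-saving).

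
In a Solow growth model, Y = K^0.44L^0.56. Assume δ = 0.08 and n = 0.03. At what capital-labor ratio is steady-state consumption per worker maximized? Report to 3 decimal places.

k_gold ≈ 11.888

The effective depreciation rate is n + δ = 0.03 + 0.08 = 0.11.
Setting f'(k) = n+δ gives 0.44·k^(0.44−1) = 0.11, hence k_gold = (0.44/0.11)^(1/0.56) ≈ 11.8880.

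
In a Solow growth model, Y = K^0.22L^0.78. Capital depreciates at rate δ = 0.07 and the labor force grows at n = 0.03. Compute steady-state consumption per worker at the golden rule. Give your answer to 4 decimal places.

Break-even investment rate: n + δ = 0.03 + 0.07 = 0.1.
At the golden rule the marginal product of capital equals n+δ: 0.22·k^(0.22−1) = 0.1. Solving, k_gold = (0.22/0.1)^(1/0.78) ≈ 2.7479.
y_gold = 2.7479^0.22 ≈ 1.2491.
c_gold = y_gold − (n+δ)·k_gold = 1.2491 − 0.1·2.7479 ≈ 0.9743.

c_gold ≈ 0.9743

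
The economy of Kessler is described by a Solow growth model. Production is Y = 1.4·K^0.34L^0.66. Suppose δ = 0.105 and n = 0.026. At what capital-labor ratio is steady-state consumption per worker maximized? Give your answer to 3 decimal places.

Break-even investment rate: n + δ = 0.026 + 0.105 = 0.131.
At the golden rule the marginal product of capital equals n+δ: 0.34·1.4·k^(0.34−1) = 0.131. Solving, k_gold = (0.34·1.4/0.131)^(1/0.66) ≈ 7.0631.

k_gold ≈ 7.063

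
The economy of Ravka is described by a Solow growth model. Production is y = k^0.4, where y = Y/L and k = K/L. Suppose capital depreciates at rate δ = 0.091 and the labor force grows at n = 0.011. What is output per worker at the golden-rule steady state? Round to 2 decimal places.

n + δ = 0.011 + 0.091 = 0.102.
At the golden rule the marginal product of capital equals n+δ: 0.4·k^(0.4−1) = 0.102. Solving, k_gold = (0.4/0.102)^(1/0.6) ≈ 9.7521.
Output: y_gold = k_gold^0.4 = 9.7521^0.4 ≈ 2.4868.

y_gold ≈ 2.49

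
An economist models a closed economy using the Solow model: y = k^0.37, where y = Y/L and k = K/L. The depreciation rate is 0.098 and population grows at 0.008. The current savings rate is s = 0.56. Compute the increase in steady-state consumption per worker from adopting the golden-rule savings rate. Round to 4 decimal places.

Break-even investment rate: n + δ = 0.008 + 0.098 = 0.106.
Current steady state (s = 0.56): k* = (0.56/0.106)^(1/0.63) ≈ 14.0421, y* = 14.0421^0.37 ≈ 2.6580, c* = (1−0.56)·2.6580 ≈ 1.1695.
Golden rule sets MPK = n+δ: 0.37·k^(0.37−1) = 0.106, so k_gold = (0.37/0.106)^(1/0.63) ≈ 7.2734.
y_gold = 7.2734^0.37 ≈ 2.0837, c_gold = y_gold − 0.106·k_gold ≈ 1.3128.
Gain: Δc = 1.3128 − 1.1695 ≈ 0.1433.

Δc ≈ 0.1433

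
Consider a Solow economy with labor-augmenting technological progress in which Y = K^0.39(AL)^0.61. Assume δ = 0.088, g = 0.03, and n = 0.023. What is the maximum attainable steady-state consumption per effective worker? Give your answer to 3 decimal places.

c_gold ≈ 1.169

The effective depreciation rate is n + g + δ = 0.023 + 0.03 + 0.088 = 0.141.
At the golden rule the marginal product of capital equals n+g+δ: 0.39·k^(0.39−1) = 0.141. Solving, k_gold = (0.39/0.141)^(1/0.61) ≈ 5.3007.
y_gold = 5.3007^0.39 ≈ 1.9164.
c_gold = y_gold − (n+g+δ)·k_gold = 1.9164 − 0.141·5.3007 ≈ 1.1690.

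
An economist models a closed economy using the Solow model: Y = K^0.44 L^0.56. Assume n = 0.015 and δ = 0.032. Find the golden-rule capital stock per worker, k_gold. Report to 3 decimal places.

Capital per worker breaks even when investment replaces (n + δ)·k; here n + δ = 0.047.
Maximizing c = f(k) − (n+δ)·k gives f'(k) = n+δ, i.e. 0.44·k^(0.44−1) = 0.047, so k_gold = (0.44/0.047)^(1/0.56) ≈ 54.2703.

k_gold ≈ 54.270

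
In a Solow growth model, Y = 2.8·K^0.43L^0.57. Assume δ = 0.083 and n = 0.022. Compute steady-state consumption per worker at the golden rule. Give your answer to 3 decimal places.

The effective depreciation rate is n + δ = 0.022 + 0.083 = 0.105.
Golden rule sets MPK = n+δ: 0.43·2.8·k^(0.43−1) = 0.105, so k_gold = (0.43·2.8/0.105)^(1/0.57) ≈ 72.2207.
y_gold = 2.8·72.2207^0.43 ≈ 17.6353.
c_gold = y_gold − (n+δ)·k_gold = 17.6353 − 0.105·72.2207 ≈ 10.0521.

c_gold ≈ 10.052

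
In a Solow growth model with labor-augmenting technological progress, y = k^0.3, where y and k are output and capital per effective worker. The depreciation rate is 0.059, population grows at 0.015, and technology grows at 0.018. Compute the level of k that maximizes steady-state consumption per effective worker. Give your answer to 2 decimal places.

Break-even investment rate: n + g + δ = 0.015 + 0.018 + 0.059 = 0.092.
Maximizing c = f(k) − (n+g+δ)·k gives f'(k) = n+g+δ, i.e. 0.3·k^(0.3−1) = 0.092, so k_gold = (0.3/0.092)^(1/0.7) ≈ 5.4117.

k_gold ≈ 5.41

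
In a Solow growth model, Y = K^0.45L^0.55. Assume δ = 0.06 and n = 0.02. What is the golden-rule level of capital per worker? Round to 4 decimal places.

k_gold ≈ 23.1132

n + δ = 0.02 + 0.06 = 0.08.
Maximizing c = f(k) − (n+δ)·k gives f'(k) = n+δ, i.e. 0.45·k^(0.45−1) = 0.08, so k_gold = (0.45/0.08)^(1/0.55) ≈ 23.1132.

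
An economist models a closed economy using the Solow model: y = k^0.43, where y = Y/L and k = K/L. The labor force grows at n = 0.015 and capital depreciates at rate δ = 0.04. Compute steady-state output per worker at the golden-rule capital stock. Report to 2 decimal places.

Capital per worker breaks even when investment replaces (n + δ)·k; here n + δ = 0.055.
At the golden rule the marginal product of capital equals n+δ: 0.43·k^(0.43−1) = 0.055. Solving, k_gold = (0.43/0.055)^(1/0.57) ≈ 36.8852.
Output: y_gold = k_gold^0.43 = 36.8852^0.43 ≈ 4.7179.

y_gold ≈ 4.72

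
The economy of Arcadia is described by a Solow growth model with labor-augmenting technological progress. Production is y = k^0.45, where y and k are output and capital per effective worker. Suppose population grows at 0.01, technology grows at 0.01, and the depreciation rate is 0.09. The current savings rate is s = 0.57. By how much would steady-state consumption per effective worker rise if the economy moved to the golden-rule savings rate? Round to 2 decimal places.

Δc ≈ 0.09

The effective depreciation rate is n + g + δ = 0.01 + 0.01 + 0.09 = 0.11.
Current steady state (s = 0.57): k* = (0.57/0.11)^(1/0.55) ≈ 19.9094, y* = 19.9094^0.45 ≈ 3.8422, c* = (1−0.57)·3.8422 ≈ 1.6521.
Golden rule sets MPK = n+g+δ: 0.45·k^(0.45−1) = 0.11, so k_gold = (0.45/0.11)^(1/0.55) ≈ 12.9539.
y_gold = 12.9539^0.45 ≈ 3.1665, c_gold = y_gold − 0.11·k_gold ≈ 1.7416.
Gain: Δc = 1.7416 − 1.6521 ≈ 0.0894.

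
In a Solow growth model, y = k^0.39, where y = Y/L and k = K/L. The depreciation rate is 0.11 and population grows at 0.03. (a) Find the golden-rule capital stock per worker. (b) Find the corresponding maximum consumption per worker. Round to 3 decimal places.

(a) k_gold ≈ 5.363; (b) c_gold ≈ 1.174

The effective depreciation rate is n + δ = 0.03 + 0.11 = 0.14.
Maximizing c = f(k) − (n+δ)·k gives f'(k) = n+δ, i.e. 0.39·k^(0.39−1) = 0.14, so k_gold = (0.39/0.14)^(1/0.61) ≈ 5.3630.
y_gold = 5.3630^0.39 ≈ 1.9252; c_gold = y_gold − 0.14·k_gold ≈ 1.1743.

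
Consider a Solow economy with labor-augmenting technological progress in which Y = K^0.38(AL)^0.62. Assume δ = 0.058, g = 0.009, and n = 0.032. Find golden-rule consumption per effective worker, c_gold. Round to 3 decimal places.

c_gold ≈ 1.414

The effective depreciation rate is n + g + δ = 0.032 + 0.009 + 0.058 = 0.099.
At the golden rule the marginal product of capital equals n+g+δ: 0.38·k^(0.38−1) = 0.099. Solving, k_gold = (0.38/0.099)^(1/0.62) ≈ 8.7534.
y_gold = 8.7534^0.38 ≈ 2.2805.
c_gold = y_gold − (n+g+δ)·k_gold = 2.2805 − 0.099·8.7534 ≈ 1.4139.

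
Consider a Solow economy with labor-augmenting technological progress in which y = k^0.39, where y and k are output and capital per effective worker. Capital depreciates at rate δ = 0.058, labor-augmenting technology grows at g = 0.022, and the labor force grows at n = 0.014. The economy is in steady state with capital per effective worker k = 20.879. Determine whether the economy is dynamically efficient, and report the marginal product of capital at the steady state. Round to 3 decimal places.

dynamically inefficient; MPK ≈ 0.061

Break-even investment rate: n + g + δ = 0.014 + 0.022 + 0.058 = 0.094.
MPK = 0.39·k^(0.39−1) = 0.39·20.879^(-0.61) ≈ 0.0611.
MPK < 0.094, so the economy is dynamically inefficient (over-saving).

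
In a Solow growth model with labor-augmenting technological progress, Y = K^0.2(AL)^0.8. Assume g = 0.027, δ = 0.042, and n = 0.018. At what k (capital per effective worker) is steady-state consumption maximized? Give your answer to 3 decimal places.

Break-even investment rate: n + g + δ = 0.018 + 0.027 + 0.042 = 0.087.
Setting f'(k) = n+g+δ gives 0.2·k^(0.2−1) = 0.087, hence k_gold = (0.2/0.087)^(1/0.8) ≈ 2.8307.

k_gold ≈ 2.831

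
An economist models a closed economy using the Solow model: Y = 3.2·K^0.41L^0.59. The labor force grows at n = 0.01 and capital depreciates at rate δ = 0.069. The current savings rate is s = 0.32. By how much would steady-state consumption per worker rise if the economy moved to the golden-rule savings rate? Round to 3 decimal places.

Δc ≈ 0.397

The effective depreciation rate is n + δ = 0.01 + 0.069 = 0.079.
Current steady state (s = 0.32): k* = (0.32·3.2/0.079)^(1/0.59) ≈ 76.8929, y* = 3.2·76.8929^0.41 ≈ 18.9829, c* = (1−0.32)·18.9829 ≈ 12.9084.
Golden rule sets MPK = n+δ: 0.41·3.2·k^(0.41−1) = 0.079, so k_gold = (0.41·3.2/0.079)^(1/0.59) ≈ 117.0352.
y_gold = 3.2·117.0352^0.41 ≈ 22.5507, c_gold = y_gold − 0.079·k_gold ≈ 13.3049.
Gain: Δc = 13.3049 − 12.9084 ≈ 0.3965.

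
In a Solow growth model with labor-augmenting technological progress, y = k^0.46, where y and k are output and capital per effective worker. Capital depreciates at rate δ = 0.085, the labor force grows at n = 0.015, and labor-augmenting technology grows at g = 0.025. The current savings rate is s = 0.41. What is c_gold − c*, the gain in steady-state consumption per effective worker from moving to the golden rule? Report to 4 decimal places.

Break-even investment rate: n + g + δ = 0.015 + 0.025 + 0.085 = 0.125.
Current steady state (s = 0.41): k* = (0.41/0.125)^(1/0.54) ≈ 9.0224, y* = 9.0224^0.46 ≈ 2.7507, c* = (1−0.41)·2.7507 ≈ 1.6229.
Setting f'(k) = n+g+δ gives 0.46·k^(0.46−1) = 0.125, hence k_gold = (0.46/0.125)^(1/0.54) ≈ 11.1652.
y_gold = 11.1652^0.46 ≈ 3.0340, c_gold = y_gold − 0.125·k_gold ≈ 1.6384.
Gain: Δc = 1.6384 − 1.6229 ≈ 0.0154.

Δc ≈ 0.0154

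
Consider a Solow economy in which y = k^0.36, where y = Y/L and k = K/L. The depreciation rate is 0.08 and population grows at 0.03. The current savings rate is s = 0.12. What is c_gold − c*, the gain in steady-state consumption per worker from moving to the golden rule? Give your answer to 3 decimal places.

Δc ≈ 0.323

Capital per worker breaks even when investment replaces (n + δ)·k; here n + δ = 0.11.
Current steady state (s = 0.12): k* = (0.12/0.11)^(1/0.64) ≈ 1.1456, y* = 1.1456^0.36 ≈ 1.0502, c* = (1−0.12)·1.0502 ≈ 0.9241.
Maximizing c = f(k) − (n+δ)·k gives f'(k) = n+δ, i.e. 0.36·k^(0.36−1) = 0.11, so k_gold = (0.36/0.11)^(1/0.64) ≈ 6.3760.
y_gold = 6.3760^0.36 ≈ 1.9482, c_gold = y_gold − 0.11·k_gold ≈ 1.2469.
Gain: Δc = 1.2469 − 0.9241 ≈ 0.3227.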